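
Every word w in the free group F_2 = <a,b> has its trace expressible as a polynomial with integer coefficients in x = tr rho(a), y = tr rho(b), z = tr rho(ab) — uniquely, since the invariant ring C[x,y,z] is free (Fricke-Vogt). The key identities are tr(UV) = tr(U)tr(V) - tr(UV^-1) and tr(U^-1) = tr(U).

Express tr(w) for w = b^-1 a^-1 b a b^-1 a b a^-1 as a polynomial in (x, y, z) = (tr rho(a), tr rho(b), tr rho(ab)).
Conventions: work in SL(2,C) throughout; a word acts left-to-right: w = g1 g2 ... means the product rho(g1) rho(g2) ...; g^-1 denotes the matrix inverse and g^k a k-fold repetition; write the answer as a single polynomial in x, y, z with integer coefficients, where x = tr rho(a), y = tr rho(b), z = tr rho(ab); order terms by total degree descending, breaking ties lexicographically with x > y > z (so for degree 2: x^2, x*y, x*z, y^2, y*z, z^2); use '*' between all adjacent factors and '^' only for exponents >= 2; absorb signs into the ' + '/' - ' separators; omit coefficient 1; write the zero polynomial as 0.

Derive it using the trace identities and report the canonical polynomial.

use: tr(b^2 a) = tr(b)*tr(a b) - tr(a) = y*z - x
use: tr(b^2) = tr(b)*tr(b) - tr(1) = y^2 - 2
tr(b a^2 b) = tr(a)*tr(b^2 a) - tr(b^2) = x*y*z - x^2 - y^2 + 2
apply: tr(b a b a) = tr(b a)*tr(b a) - tr(1)   [split at repeated b] = z^2 - 2
tr(a^2 b a b) = tr(a)*tr(b a b a) - tr(b a b) = x*z^2 - y*z - x
apply: tr(b a^2) = tr(a)*tr(b a) - tr(b) = x*z - y
use: tr(a^2 b a) = tr(a)*tr(b a^2) - tr(b a) = x^2*z - x*y - z
tr(b a^2 b a b) = tr(b)*tr(a^2 b a b) - tr(a^2 b a) = x*y*z^2 - x^2*z - y^2*z + z
use: tr(b a b a b a) = tr(a b)*tr(a b a b) - tr(a^-1 b^-1)   [split at repeated a] = z^3 - 3*z
tr(b a b a b) = tr(b)*tr(a b a b) - tr(a b a) = y*z^2 - x*z - y
tr(b a^2 b a b a) = tr(a)*tr(b a b a b a) - tr(b a b a b) = x*z^3 - y*z^2 - 2*x*z + y
use: tr(a^-1 b a^2 b a b) = tr(b a^2 b a b)*tr(a) - tr(b a^2 b a b a) = x^2*y*z^2 - x^3*z - x*y^2*z - x*z^3 + y*z^2 + 3*x*z - y
tr(b^-1 a^-1 b a^2 b a) = tr(a^-1 b a^2 b a)*tr(b) - tr(a^-1 b a^2 b a b) = -x^2*y*z^2 + x^3*z + 2*x*y^2*z + x*z^3 - x^2*y - y^3 - y*z^2 - 3*x*z + 3*y
tr(a b a^-1 b^-1 a^-1 b a) = tr(b^-1 a^-1 b a^2 b)*tr(a) - tr(b^-1 a^-1 b a^2 b a) = x^2*y*z^2 - x^3*z - 2*x*y^2*z - x*z^3 + x^2*y + y^3 + y*z^2 + 4*x*z - 3*y
apply: tr(a b a b a b a b) = tr(b a b a b a)*tr(b a) - tr(a b a b)   [split at repeated b] = z^4 - 4*z^2 + 2
tr(b^-1 a b a b a b a) = tr(a b a b a b a)*tr(b) - tr(a b a b a b a b) = x*y*z^3 - y^2*z^2 - z^4 - 2*x*y*z + y^2 + 4*z^2 - 2
use: tr(b a b a b a^-1 b^-1 a) = tr(b^-1 a b a b a b)*tr(a) - tr(b^-1 a b a b a b a) = -x*y*z^3 + x^2*z^2 + y^2*z^2 + z^4 + x*y*z - x^2 - y^2 - 4*z^2 + 2
tr(a b a^-1 b^-1 a^-1 b a b) = tr(b a b a b a^-1 b^-1)*tr(a) - tr(b a b a b a^-1 b^-1 a) = x*y*z^3 - x^2*z^2 - y^2*z^2 - z^4 + y^2 + 4*z^2 - 2
tr(b^-1 a^-1 b a b^-1 a b a^-1) = tr(a b a^-1 b^-1 a^-1 b a)*tr(b) - tr(a b a^-1 b^-1 a^-1 b a b) = x^2*y^2*z^2 - x^3*y*z - 2*x*y^3*z - 2*x*y*z^3 + x^2*y^2 + x^2*z^2 + y^4 + 2*y^2*z^2 + z^4 + 4*x*y*z - 4*y^2 - 4*z^2 + 2

x^2*y^2*z^2 - x^3*y*z - 2*x*y^3*z - 2*x*y*z^3 + x^2*y^2 + x^2*z^2 + y^4 + 2*y^2*z^2 + z^4 + 4*x*y*z - 4*y^2 - 4*z^2 + 2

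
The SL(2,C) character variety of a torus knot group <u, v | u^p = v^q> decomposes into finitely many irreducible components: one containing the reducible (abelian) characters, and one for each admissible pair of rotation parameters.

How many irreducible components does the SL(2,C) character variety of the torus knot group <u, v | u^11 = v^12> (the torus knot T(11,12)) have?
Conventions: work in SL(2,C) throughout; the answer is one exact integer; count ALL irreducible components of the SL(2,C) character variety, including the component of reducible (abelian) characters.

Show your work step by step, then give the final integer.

In the torus knot group T(11,12), u^11 = v^12 is central, so an irreducible representation sends it to +I or -I (Schur).
So on each irreducible component the traces are pinned: tr(u) = 2*cos(pi*alpha/11) with 1 <= alpha <= 10, tr(v) = 2*cos(pi*beta/12) with 1 <= beta <= 11.
The two central values (-1)^alpha I and (-1)^beta I must be the same matrix, so alpha and beta share a parity.
Enumerate parity-matched pairs: 5*6 odd-odd plus 5*5 even-even gives 55.
That is 55 components of irreducible characters, and with the reducible (abelian) component the total is 56.

56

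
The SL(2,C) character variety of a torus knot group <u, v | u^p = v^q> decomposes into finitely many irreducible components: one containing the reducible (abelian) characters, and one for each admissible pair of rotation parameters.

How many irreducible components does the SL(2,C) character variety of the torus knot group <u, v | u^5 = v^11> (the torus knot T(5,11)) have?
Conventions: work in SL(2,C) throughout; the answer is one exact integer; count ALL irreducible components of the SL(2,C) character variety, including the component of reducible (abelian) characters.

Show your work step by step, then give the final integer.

For T(5,11): irreducibility forces the central element u^5 = v^11 to one of +I, -I.
So on each irreducible component the traces are pinned: tr(u) = 2*cos(pi*alpha/5) with 1 <= alpha <= 4, tr(v) = 2*cos(pi*beta/11) with 1 <= beta <= 10.
The two central values (-1)^alpha I and (-1)^beta I must be the same matrix, so alpha and beta share a parity.
count pairs: odd alpha (2 choices) x odd beta (5), plus even alpha (2) x even beta (5): 2*5 + 2*5 = 20.
That is 20 components of irreducible characters, and with the reducible (abelian) component the total is 21.

21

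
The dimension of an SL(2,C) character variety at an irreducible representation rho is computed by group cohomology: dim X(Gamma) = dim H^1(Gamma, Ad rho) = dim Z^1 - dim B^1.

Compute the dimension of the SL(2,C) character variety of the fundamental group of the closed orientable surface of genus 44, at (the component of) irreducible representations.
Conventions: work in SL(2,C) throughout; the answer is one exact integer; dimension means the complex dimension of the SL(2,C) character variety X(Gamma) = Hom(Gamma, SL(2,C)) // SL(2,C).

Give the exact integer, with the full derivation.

258

Gamma = pi_1(Sigma_44) = < a_1, b_1, ..., a_44, b_44 | prod [a_i, b_i] > has 2g = 88 generators and 1 relator.
Unconstrained cocycle data is one sl_2 vector per generator (264 dimensions), cut by the relator condition d_2(z) = 0.
At an irreducible rho, H^2 = coker(d_2) vanishes (Poincare duality: H^2 is dual to H^0 = invariants = 0), so d_2 is surjective onto sl_2 and dim Z^1 = 264 - 3 = 261.
As always at irreducible rho, dim B^1 = 3.
dim H^1 = 261 - 3 = 258 = dim X.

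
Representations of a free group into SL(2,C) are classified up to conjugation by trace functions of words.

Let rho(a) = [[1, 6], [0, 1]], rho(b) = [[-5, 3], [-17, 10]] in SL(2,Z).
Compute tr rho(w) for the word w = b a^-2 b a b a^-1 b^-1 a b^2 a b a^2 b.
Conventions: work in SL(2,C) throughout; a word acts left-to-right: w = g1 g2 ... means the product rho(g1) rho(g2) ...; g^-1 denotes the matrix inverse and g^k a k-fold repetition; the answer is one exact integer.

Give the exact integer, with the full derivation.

-102219118175554

rho(b) = [[-5, 3], [-17, 10]]
... * rho(a^-1) = [[1, -6], [0, 1]]  ->  [[-5, 33], [-17, 112]]
... * rho(a^-1) = [[1, -6], [0, 1]]  ->  [[-5, 63], [-17, 214]]
... * rho(b) = [[-5, 3], [-17, 10]]  ->  [[-1046, 615], [-3553, 2089]]
... * rho(a) = [[1, 6], [0, 1]]  ->  [[-1046, -5661], [-3553, -19229]]
... * rho(b) = [[-5, 3], [-17, 10]]  ->  [[101467, -59748], [344658, -202949]]
... * rho(a^-1) = [[1, -6], [0, 1]]  ->  [[101467, -668550], [344658, -2270897]]
... * rho(b^-1) = [[10, -3], [17, -5]]  ->  [[-10350680, 3038349], [-35158669, 10320511]]
... * rho(a) = [[1, 6], [0, 1]]  ->  [[-10350680, -59065731], [-35158669, -200631503]]
... * rho(b) = [[-5, 3], [-17, 10]]  ->  [[1055870827, -621709350], [3586528896, -2111791037]]
... * rho(b) = [[-5, 3], [-17, 10]]  ->  [[5289704815, -3049481019], [17967803149, -10358323682]]
... * rho(a) = [[1, 6], [0, 1]]  ->  [[5289704815, 28688747871], [17967803149, 97448495212]]
... * rho(b) = [[-5, 3], [-17, 10]]  ->  [[-514157237882, 302756593155], [-1746463434349, 1028388361567]]
... * rho(a) = [[1, 6], [0, 1]]  ->  [[-514157237882, -2782186834137], [-1746463434349, -9450392244527]]
... * rho(a) = [[1, 6], [0, 1]]  ->  [[-514157237882, -5867130261429], [-1746463434349, -19929172850621]]
... * rho(b) = [[-5, 3], [-17, 10]]  ->  [[102312000633703, -60213774327936], [347528255632302, -204531118809257]]
tr = 102312000633703 + -204531118809257 = -102219118175554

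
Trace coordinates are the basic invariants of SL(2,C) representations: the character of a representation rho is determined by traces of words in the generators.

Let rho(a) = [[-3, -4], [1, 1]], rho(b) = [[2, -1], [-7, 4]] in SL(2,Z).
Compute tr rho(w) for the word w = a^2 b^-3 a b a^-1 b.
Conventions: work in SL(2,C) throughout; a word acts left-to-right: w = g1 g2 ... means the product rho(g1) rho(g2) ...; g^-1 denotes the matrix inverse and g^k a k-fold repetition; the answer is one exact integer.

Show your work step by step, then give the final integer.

rho(a) = [[-3, -4], [1, 1]]
... * rho(a) = [[-3, -4], [1, 1]]  ->  [[5, 8], [-2, -3]]
... * rho(b^-1) = [[4, 1], [7, 2]]  ->  [[76, 21], [-29, -8]]
... * rho(b^-1) = [[4, 1], [7, 2]]  ->  [[451, 118], [-172, -45]]
... * rho(b^-1) = [[4, 1], [7, 2]]  ->  [[2630, 687], [-1003, -262]]
... * rho(a) = [[-3, -4], [1, 1]]  ->  [[-7203, -9833], [2747, 3750]]
... * rho(b) = [[2, -1], [-7, 4]]  ->  [[54425, -32129], [-20756, 12253]]
... * rho(a^-1) = [[1, 4], [-1, -3]]  ->  [[86554, 314087], [-33009, -119783]]
... * rho(b) = [[2, -1], [-7, 4]]  ->  [[-2025501, 1169794], [772463, -446123]]
tr = -2025501 + -446123 = -2471624

-2471624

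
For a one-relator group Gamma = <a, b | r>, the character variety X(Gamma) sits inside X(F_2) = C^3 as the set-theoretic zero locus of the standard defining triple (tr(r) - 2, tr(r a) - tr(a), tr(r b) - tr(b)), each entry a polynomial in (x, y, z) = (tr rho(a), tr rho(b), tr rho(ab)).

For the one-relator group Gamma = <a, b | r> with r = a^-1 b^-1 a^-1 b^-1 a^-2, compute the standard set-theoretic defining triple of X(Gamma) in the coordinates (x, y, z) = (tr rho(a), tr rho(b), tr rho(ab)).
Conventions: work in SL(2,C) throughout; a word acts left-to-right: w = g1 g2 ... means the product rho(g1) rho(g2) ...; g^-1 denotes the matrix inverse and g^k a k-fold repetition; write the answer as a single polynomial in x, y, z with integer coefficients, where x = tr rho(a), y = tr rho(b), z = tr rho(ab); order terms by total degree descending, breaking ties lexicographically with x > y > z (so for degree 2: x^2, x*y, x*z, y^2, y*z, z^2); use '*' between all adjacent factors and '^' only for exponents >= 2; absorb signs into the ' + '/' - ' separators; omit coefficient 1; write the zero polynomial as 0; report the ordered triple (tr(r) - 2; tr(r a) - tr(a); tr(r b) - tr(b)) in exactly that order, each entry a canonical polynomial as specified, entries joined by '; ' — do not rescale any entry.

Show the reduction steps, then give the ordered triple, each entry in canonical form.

trace(a^-1) = trace(a) = x
trace(a^-2) = trace(a^-1) * trace(a) - trace(1)  (eliminate a^-1) = x^2 - 2
trace(a^-3) = trace(a^-2) * trace(a) - trace(a^-1)  (eliminate a^-1) = x^3 - 3*x
use: trace(a^-4) = trace(a^-3) * trace(a) - trace(a^-2)  (eliminate a^-1) = x^4 - 4*x^2 + 2
trace(b a^-1) = trace(b) * trace(a) - trace(b a)  (eliminate a^-1) = x*y - z
trace(a^-1 b a^-1) = trace(b a^-1) * trace(a) - trace(b)  (eliminate a^-1) = x^2*y - x*z - y
apply: trace(a^-1 b a^-2) = trace(a^-1 b a^-1) * trace(a) - trace(a^-1 b)  (eliminate a^-1) = x^3*y - x^2*z - 2*x*y + z
trace(a^-4 b) = trace(a^-1 b a^-2) * trace(a) - trace(a^-1 b a^-1)  (eliminate a^-1) = x^4*y - x^3*z - 3*x^2*y + 2*x*z + y
trace(a^-3 b^-1 a^-1) = trace(a^-4) * trace(b) - trace(a^-4 b)  (eliminate b^-1) = x^3*z - x^2*y - 2*x*z + y
apply: trace(b a b) = trace(b) * trace(a b) - trace(a)  (reduce the b square) = y*z - x
apply: trace(b a b a) = trace(a b) * trace(a b) - trace(1)  (split on a) = z^2 - 2
trace(a b a^-1 b) = trace(b a b) * trace(a) - trace(b a b a)  (eliminate a^-1) = x*y*z - x^2 - z^2 + 2
trace(b a^-1 b^-1 a) = trace(a b a^-1) * trace(b) - trace(a b a^-1 b)  (eliminate b^-1) = -x*y*z + x^2 + y^2 + z^2 - 2
apply: trace(a^-1 b^-1 a^-1 b) = trace(b a^-1 b^-1) * trace(a) - trace(b a^-1 b^-1 a)  (eliminate a^-1) = x*y*z - y^2 - z^2 + 2
trace(a^-2 b^-1 a^-1 b) = trace(a^-1 b^-1 a^-1 b) * trace(a) - trace(a^-1 b^-1 a^-1 b a)  (eliminate a^-1) = x^2*y*z - x*y^2 - x*z^2 + x
trace(a^-3 b^-1 a^-1 b) = trace(a^-2 b^-1 a^-1 b) * trace(a) - trace(a^-2 b^-1 a^-1 b a)  (eliminate a^-1) = x^3*y*z - x^2*y^2 - x^2*z^2 - x*y*z + x^2 + y^2 + z^2 - 2
use: trace(a^-1 b^-1 a^-1 b^-1 a^-2) = trace(a^-3 b^-1 a^-1) * trace(b) - trace(a^-3 b^-1 a^-1 b)  (eliminate b^-1) = x^2*z^2 - x*y*z - x^2 - z^2 + 2
apply: trace(a^-1 b^-1 a^-1 b^-1 a^-1) = trace(a^-1 b^-1 a^-1 b^-1) * trace(a) - trace(a^-1 b^-1 a^-1 b^-1 a) = x*z^2 - y*z - x
trace(b^-1 a^-2 b a) = trace(a^-1 b a b^-1) * trace(a) - trace(a^-1 b a b^-1 a) = -x^2*y*z + x^3 + x*y^2 + x*z^2 - 3*x
apply: trace(a^-1 b a^-1 b^-1 a^-1) = trace(b^-1 a^-2 b) * trace(a) - trace(b^-1 a^-2 b a) = x^2*y*z - x*y^2 - x*z^2 + x
use: trace(a^-2 b a^-1 b^-1 a^-1) = trace(a^-1 b a^-1 b^-1 a^-1) * trace(a) - trace(a^-1 b a^-1 b^-1) = x^3*y*z - x^2*y^2 - x^2*z^2 - x*y*z + x^2 + y^2 + z^2 - 2
trace(b^2) = trace(b) * trace(b) - trace(1) = y^2 - 2
trace(b^2 a^-1) = trace(b^2) * trace(a) - trace(b^2 a) = x*y^2 - y*z - x
apply: trace(b a^-2 b) = trace(b^2 a^-1) * trace(a) - trace(b^2) = x^2*y^2 - x*y*z - x^2 - y^2 + 2
trace(b a^-2 b a) = trace(b a b a^-1) * trace(a) - trace(b a b) = x^2*y*z - x^3 - x*z^2 - y*z + 3*x
apply: trace(a^-1 b a^-2 b) = trace(b a^-2 b) * trace(a) - trace(b a^-2 b a) = x^3*y^2 - 2*x^2*y*z - x*y^2 + x*z^2 + y*z - x
trace(a^-1 b a^-2 b a^-1) = trace(a^-1 b a^-2 b) * trace(a) - trace(a^-1 b a^-2 b a) = x^4*y^2 - 2*x^3*y*z - 2*x^2*y^2 + x^2*z^2 + 2*x*y*z + y^2 - 2
apply: trace(b^3) = trace(b) * trace(b^2) - trace(b) = y^3 - 3*y
apply: trace(b^3 a) = trace(b) * trace(b a b) - trace(b a) = y^2*z - x*y - z
apply: trace(b a^-1 b^2) = trace(b^3) * trace(a) - trace(b^3 a) = x*y^3 - y^2*z - 2*x*y + z
apply: trace(a b a) = trace(a) * trace(b a) - trace(b) = x*z - y
trace(b^2 a b a) = trace(b) * trace(a b a b) - trace(a b a) = y*z^2 - x*z - y
use: trace(b a^-1 b^2 a) = trace(b^2 a b) * trace(a) - trace(b^2 a b a) = x*y^2*z - x^2*y - y*z^2 + y
trace(b a^-1 b a^-1 b) = trace(b a^-1 b^2) * trace(a) - trace(b a^-1 b^2 a) = x^2*y^3 - 2*x*y^2*z - x^2*y + y*z^2 + x*z - y
apply: trace(b a^-1 b a b) = trace(b a b^2) * trace(a) - trace(b a b^2 a) = x*y^2*z - x^2*y - y*z^2 + y
trace(b a b a b a) = trace(b a) * trace(b a b a) - trace(b^-1 a^-1)   [split at repeated b] = z^3 - 3*z
use: trace(b a^-1 b a b a) = trace(b a b a b) * trace(a) - trace(b a b a b a) = x*y*z^2 - x^2*z - z^3 - x*y + 3*z
trace(b a^-1 b a^-1 b a) = trace(b a^-1 b a b) * trace(a) - trace(b a^-1 b a b a) = x^2*y^2*z - x^3*y - 2*x*y*z^2 + x^2*z + z^3 + 2*x*y - 3*z
trace(a^-1 b a^-1 b a^-1 b) = trace(b a^-1 b a^-1 b) * trace(a) - trace(b a^-1 b a^-1 b a) = x^3*y^3 - 3*x^2*y^2*z + 3*x*y*z^2 - z^3 - 3*x*y + 3*z
trace(a^-1 b a^-2 b a^-1 b) = trace(a^-1 b a^-1 b a^-1 b) * trace(a) - trace(a^-1 b a^-1 b a^-1 b a) = x^4*y^3 - 3*x^3*y^2*z - x^2*y^3 + 3*x^2*y*z^2 + 2*x*y^2*z - x*z^3 - 2*x^2*y - y*z^2 + 2*x*z + y
apply: trace(a^-2 b a^-1 b^-1 a^-1 b) = trace(a^-1 b a^-2 b a^-1) * trace(b) - trace(a^-1 b a^-2 b a^-1 b) = x^3*y^2*z - x^2*y^3 - 2*x^2*y*z^2 + x*z^3 + 2*x^2*y + y^3 + y*z^2 - 2*x*z - 3*y
trace(a^-1 b^-1 a^-1 b^-1 a^-2 b) = trace(a^-2 b a^-1 b^-1 a^-1) * trace(b) - trace(a^-2 b a^-1 b^-1 a^-1 b) = x^2*y*z^2 - x*y^2*z - x*z^3 - x^2*y + 2*x*z + y
assemble the triple (trace(r) - 2; trace(r a) - x; trace(r b) - y)

x^2*z^2 - x*y*z - x^2 - z^2; x*z^2 - y*z - 2*x; x^2*y*z^2 - x*y^2*z - x*z^3 - x^2*y + 2*x*z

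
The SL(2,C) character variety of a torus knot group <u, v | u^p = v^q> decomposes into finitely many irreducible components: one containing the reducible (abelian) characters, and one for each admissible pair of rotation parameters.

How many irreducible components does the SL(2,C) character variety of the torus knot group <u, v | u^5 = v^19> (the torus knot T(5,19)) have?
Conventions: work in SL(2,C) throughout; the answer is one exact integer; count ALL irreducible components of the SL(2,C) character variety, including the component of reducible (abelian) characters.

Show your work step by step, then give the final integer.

37

For T(5,19): irreducibility forces the central element u^5 = v^19 to one of +I, -I.
On an irreducible component, tr(u) is locked at 2*cos(pi*alpha/5) for some alpha in 1..4, and tr(v) at 2*cos(pi*beta/19) for some beta in 1..18.
The two central values (-1)^alpha I and (-1)^beta I must be the same matrix, so alpha and beta share a parity.
count pairs: odd alpha (2 choices) x odd beta (9), plus even alpha (2) x even beta (9): 2*9 + 2*9 = 36.
components with irreducible characters: 36; plus the single component of reducible (abelian) characters: total 37.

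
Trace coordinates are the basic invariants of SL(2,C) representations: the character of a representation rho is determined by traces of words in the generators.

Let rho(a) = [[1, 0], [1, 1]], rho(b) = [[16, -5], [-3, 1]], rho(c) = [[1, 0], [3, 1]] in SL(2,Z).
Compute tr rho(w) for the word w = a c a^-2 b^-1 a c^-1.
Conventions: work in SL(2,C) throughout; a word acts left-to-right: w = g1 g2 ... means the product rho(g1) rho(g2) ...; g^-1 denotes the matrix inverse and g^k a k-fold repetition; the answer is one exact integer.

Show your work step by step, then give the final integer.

17

rho(a) = [[1, 0], [1, 1]]
... * rho(c) = [[1, 0], [3, 1]]  ->  [[1, 0], [4, 1]]
... * rho(a^-1) = [[1, 0], [-1, 1]]  ->  [[1, 0], [3, 1]]
... * rho(a^-1) = [[1, 0], [-1, 1]]  ->  [[1, 0], [2, 1]]
... * rho(b^-1) = [[1, 5], [3, 16]]  ->  [[1, 5], [5, 26]]
... * rho(a) = [[1, 0], [1, 1]]  ->  [[6, 5], [31, 26]]
... * rho(c^-1) = [[1, 0], [-3, 1]]  ->  [[-9, 5], [-47, 26]]
tr = -9 + 26 = 17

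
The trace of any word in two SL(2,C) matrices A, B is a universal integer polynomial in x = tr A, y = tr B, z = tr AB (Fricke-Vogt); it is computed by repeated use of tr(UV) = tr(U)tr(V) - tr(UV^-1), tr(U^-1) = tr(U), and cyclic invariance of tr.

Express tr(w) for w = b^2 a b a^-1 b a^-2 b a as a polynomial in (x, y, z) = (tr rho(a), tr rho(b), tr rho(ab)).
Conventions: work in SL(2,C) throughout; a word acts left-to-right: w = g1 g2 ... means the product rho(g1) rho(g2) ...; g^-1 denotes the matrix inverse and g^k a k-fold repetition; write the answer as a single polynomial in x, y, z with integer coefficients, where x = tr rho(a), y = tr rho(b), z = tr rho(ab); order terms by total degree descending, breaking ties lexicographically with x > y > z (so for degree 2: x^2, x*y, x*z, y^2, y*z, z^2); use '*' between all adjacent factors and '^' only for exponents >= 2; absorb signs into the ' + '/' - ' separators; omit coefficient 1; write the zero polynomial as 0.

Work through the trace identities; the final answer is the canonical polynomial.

x^3*y^3*z^2 - 2*x^4*y^2*z - 2*x^2*y^2*z^3 + x^5*y + 3*x^3*y*z^2 - x*y^3*z^2 + x*y*z^4 - x^4*z + 4*x^2*y^2*z - x^2*z^3 + y^2*z^3 - 4*x^3*y - 4*x*y*z^2 + 4*x^2*z - y^2*z + 3*x*y - z

tr(a b a b) = tr(b a)*tr(b a) - tr(1) = z^2 - 2
tr(a b a) = tr(a)*tr(b a) - tr(b) = x*z - y
tr(a b a b^2) = tr(b)*tr(a b a b) - tr(a b a) = y*z^2 - x*z - y
tr(a b^3 a b) = tr(b)*tr(a b a b^2) - tr(a b a b) = y^2*z^2 - x*y*z - y^2 - z^2 + 2
tr(a^2) = tr(a)*tr(a) - tr(1) = x^2 - 2
tr(b a^2 b) = tr(b)*tr(a^2 b) - tr(a^2) = x*y*z - x^2 - y^2 + 2
tr(a b^3 a) = tr(b)*tr(b a^2 b) - tr(b a^2) = x*y^2*z - x^2*y - y^3 - x*z + 3*y
tr(b a b^2 a b^2) = tr(b)*tr(a b^3 a b) - tr(a b^3 a) = y^3*z^2 - 2*x*y^2*z + x^2*y - y*z^2 + x*z - y
tr(a b a b a b) = tr(a b a b)*tr(a b) - tr(b a) = z^3 - 3*z
tr(b a b) = tr(b)*tr(a b) - tr(a) = y*z - x
tr(a b a b a) = tr(a)*tr(b a b a) - tr(b a b) = x*z^2 - y*z - x
tr(a b a b^2 a b) = tr(b)*tr(a b a b a b) - tr(a b a b a) = y*z^3 - x*z^2 - 2*y*z + x
tr(a^2 b a) = tr(a)*tr(a b a) - tr(a b) = x^2*z - x*y - z
tr(a b a b^2 a) = tr(b)*tr(a^2 b a b) - tr(a^2 b a) = x*y*z^2 - x^2*z - y^2*z + z
tr(b a b^2 a b^2 a) = tr(b)*tr(a b a b^2 a b) - tr(a b a b^2 a) = y^2*z^3 - 2*x*y*z^2 + x^2*z - y^2*z + x*y - z
tr(b a^-1 b a b^2 a b) = tr(b a b^2 a b^2)*tr(a) - tr(b a b^2 a b^2 a) = x*y^3*z^2 - 2*x^2*y^2*z - y^2*z^3 + x^3*y + x*y*z^2 + y^2*z - 2*x*y + z
tr(a b a b a b a b) = tr(b a b a b a)*tr(b a) - tr(a b a b) = z^4 - 4*z^2 + 2
tr(a b a b a b a) = tr(a)*tr(b a b a b a) - tr(b a b a b) = x*z^3 - y*z^2 - 2*x*z + y
tr(b a b^2 a b a b a) = tr(b)*tr(a b a b a b a b) - tr(a b a b a b a) = y*z^4 - x*z^3 - 3*y*z^2 + 2*x*z + y
tr(b a^-1 b a b^2 a b a) = tr(b a b^2 a b a b)*tr(a) - tr(b a b^2 a b a b a) = x*y^2*z^3 - 2*x^2*y*z^2 - y*z^4 + x^3*z - x*y^2*z + x*z^3 + x^2*y + 3*y*z^2 - 3*x*z - y
tr(b a b^2 a b a^-1 b a^-1) = tr(b a^-1 b a b^2 a b)*tr(a) - tr(b a^-1 b a b^2 a b a) = x^2*y^3*z^2 - 2*x^3*y^2*z - 2*x*y^2*z^3 + x^4*y + 3*x^2*y*z^2 + y*z^4 - x^3*z + 2*x*y^2*z - x*z^3 - 3*x^2*y - 3*y*z^2 + 4*x*z + y
tr(b a b^2 a b a^-1 b) = tr(b^2 a b^2 a b)*tr(a) - tr(b^2 a b^2 a b a) = x*y^3*z^2 - 2*x^2*y^2*z - y^2*z^3 + x^3*y + x*y*z^2 + y^2*z - 2*x*y + z
tr(b^2 a b a^-1 b a^-2 b a) = tr(b a b^2 a b a^-1 b a^-1)*tr(a) - tr(b a b^2 a b a^-1 b) = x^3*y^3*z^2 - 2*x^4*y^2*z - 2*x^2*y^2*z^3 + x^5*y + 3*x^3*y*z^2 - x*y^3*z^2 + x*y*z^4 - x^4*z + 4*x^2*y^2*z - x^2*z^3 + y^2*z^3 - 4*x^3*y - 4*x*y*z^2 + 4*x^2*z - y^2*z + 3*x*y - z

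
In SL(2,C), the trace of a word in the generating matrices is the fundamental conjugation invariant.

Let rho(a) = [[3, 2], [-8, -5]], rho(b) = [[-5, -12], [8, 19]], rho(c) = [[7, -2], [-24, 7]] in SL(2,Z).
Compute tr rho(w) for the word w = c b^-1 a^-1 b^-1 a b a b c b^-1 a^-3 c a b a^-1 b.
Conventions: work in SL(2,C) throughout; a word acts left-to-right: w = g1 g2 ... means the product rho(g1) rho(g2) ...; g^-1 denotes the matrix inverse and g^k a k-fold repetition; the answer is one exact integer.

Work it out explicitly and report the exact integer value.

585036466

rho(c) = [[7, -2], [-24, 7]]
... * rho(b^-1) = [[19, 12], [-8, -5]]  ->  [[149, 94], [-512, -323]]
... * rho(a^-1) = [[-5, -2], [8, 3]]  ->  [[7, -16], [-24, 55]]
... * rho(b^-1) = [[19, 12], [-8, -5]]  ->  [[261, 164], [-896, -563]]
... * rho(a) = [[3, 2], [-8, -5]]  ->  [[-529, -298], [1816, 1023]]
... * rho(b) = [[-5, -12], [8, 19]]  ->  [[261, 686], [-896, -2355]]
... * rho(a) = [[3, 2], [-8, -5]]  ->  [[-4705, -2908], [16152, 9983]]
... * rho(b) = [[-5, -12], [8, 19]]  ->  [[261, 1208], [-896, -4147]]
... * rho(c) = [[7, -2], [-24, 7]]  ->  [[-27165, 7934], [93256, -27237]]
... * rho(b^-1) = [[19, 12], [-8, -5]]  ->  [[-579607, -365650], [1989760, 1255257]]
... * rho(a^-1) = [[-5, -2], [8, 3]]  ->  [[-27165, 62264], [93256, -213749]]
... * rho(a^-1) = [[-5, -2], [8, 3]]  ->  [[633937, 241122], [-2176272, -827759]]
... * rho(a^-1) = [[-5, -2], [8, 3]]  ->  [[-1240709, -544508], [4259288, 1869267]]
... * rho(c) = [[7, -2], [-24, 7]]  ->  [[4383229, -1330138], [-15047392, 4566293]]
... * rho(a) = [[3, 2], [-8, -5]]  ->  [[23790791, 15417148], [-81672520, -52926249]]
... * rho(b) = [[-5, -12], [8, 19]]  ->  [[4383229, 7436320], [-15047392, -25528491]]
... * rho(a^-1) = [[-5, -2], [8, 3]]  ->  [[37574415, 13542502], [-128990968, -46490689]]
... * rho(b) = [[-5, -12], [8, 19]]  ->  [[-79532059, -193585442], [273029328, 664568525]]
tr = -79532059 + 664568525 = 585036466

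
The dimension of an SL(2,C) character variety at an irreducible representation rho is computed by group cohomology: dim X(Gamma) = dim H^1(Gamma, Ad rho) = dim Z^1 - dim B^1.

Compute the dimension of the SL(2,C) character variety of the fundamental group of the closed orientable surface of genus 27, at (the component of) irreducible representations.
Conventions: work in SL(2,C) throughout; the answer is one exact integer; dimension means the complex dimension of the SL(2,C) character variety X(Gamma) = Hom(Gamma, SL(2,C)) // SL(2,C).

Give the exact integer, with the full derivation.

156

Gamma = pi_1(Sigma_27) = < a_1, b_1, ..., a_27, b_27 | prod [a_i, b_i] > has 2g = 54 generators and 1 relator.
Unconstrained cocycle data is one sl_2 vector per generator (162 dimensions), cut by the relator condition d_2(z) = 0.
At an irreducible rho, H^2 = coker(d_2) vanishes (Poincare duality: H^2 is dual to H^0 = invariants = 0), so d_2 is surjective onto sl_2 and dim Z^1 = 162 - 3 = 159.
Coboundaries contribute dim B^1 = 3 (injective at irreducible rho).
dim X = dim H^1 = 159 - 3 = 156.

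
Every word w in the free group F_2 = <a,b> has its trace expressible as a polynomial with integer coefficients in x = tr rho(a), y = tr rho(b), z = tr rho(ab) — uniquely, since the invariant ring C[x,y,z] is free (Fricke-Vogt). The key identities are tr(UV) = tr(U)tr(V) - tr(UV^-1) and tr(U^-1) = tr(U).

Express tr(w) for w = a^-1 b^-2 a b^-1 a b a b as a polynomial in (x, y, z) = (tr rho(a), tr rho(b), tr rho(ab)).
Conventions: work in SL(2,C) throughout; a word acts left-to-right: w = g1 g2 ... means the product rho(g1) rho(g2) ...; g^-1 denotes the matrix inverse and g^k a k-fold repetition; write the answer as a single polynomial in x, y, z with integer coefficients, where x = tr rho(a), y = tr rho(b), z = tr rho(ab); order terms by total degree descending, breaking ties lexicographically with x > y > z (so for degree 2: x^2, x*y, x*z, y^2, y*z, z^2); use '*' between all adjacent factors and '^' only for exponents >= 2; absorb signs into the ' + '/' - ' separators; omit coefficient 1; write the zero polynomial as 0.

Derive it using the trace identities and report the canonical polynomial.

-x^2*y^3*z^2 + x^3*y^2*z + x*y^4*z + 2*x*y^2*z^3 - x^2*y*z^2 - y^3*z^2 - y*z^4 - 4*x*y^2*z + x^2*y + 4*y*z^2 - x*z - y

tr(a b a) = tr(a)*tr(b a) - tr(b)   [square of a] = x*z - y
tr(a^2 b a) = tr(a)*tr(a b a) - tr(a b)   [square of a] = x^2*z - x*y - z
tr(b a b a) = tr(a b)*tr(a b) - tr(1)   [split at a repeated a] = z^2 - 2
apply: tr(b a b) = tr(b)*tr(a b) - tr(a)   [square of b] = y*z - x
tr(a^2 b a b) = tr(a)*tr(b a b a) - tr(b a b)   [square of a] = x*z^2 - y*z - x
use: tr(a b a b^-1 a) = tr(a^2 b a)*tr(b) - tr(a^2 b a b)   [inverse elimination on b] = x^2*y*z - x*y^2 - x*z^2 + x
tr(a b a b a b) = tr(a b a b)*tr(a b) - tr(b a)   [split at a repeated a] = z^3 - 3*z
tr(a b a b^-1 a b) = tr(a b a b a)*tr(b) - tr(a b a b a b)   [inverse elimination on b] = x*y*z^2 - y^2*z - z^3 - x*y + 3*z
apply: tr(b^-1 a b^-1 a b a) = tr(a b a b^-1 a)*tr(b) - tr(a b a b^-1 a b)   [inverse elimination on b] = x^2*y^2*z - x*y^3 - 2*x*y*z^2 + y^2*z + z^3 + 2*x*y - 3*z
apply: tr(a^2 b a b a) = tr(a)*tr(b a b a^2) - tr(b a b a)   [square of a] = x^2*z^2 - x*y*z - x^2 - z^2 + 2
use: tr(b a b a b) = tr(b)*tr(a b a b) - tr(a b a)   [square of b] = y*z^2 - x*z - y
tr(a^2 b a b a b) = tr(a)*tr(b a b a b a) - tr(b a b a b)   [square of a] = x*z^3 - y*z^2 - 2*x*z + y
tr(b^-1 a^2 b a b a) = tr(a^2 b a b a)*tr(b) - tr(a^2 b a b a b)   [inverse elimination on b] = x^2*y*z^2 - x*y^2*z - x*z^3 - x^2*y + 2*x*z + y
use: tr(a b a b a b^-2 a) = tr(b^-1 a^2 b a b a)*tr(b) - tr(b^-1 a^2 b a b a b)   [inverse elimination on b] = x^2*y^2*z^2 - x*y^3*z - x*y*z^3 - x^2*y^2 - x^2*z^2 + 3*x*y*z + x^2 + y^2 + z^2 - 2
use: tr(a b a b a b a b) = tr(b a b a)*tr(b a b a) - tr(1)   [split at a repeated b] = z^4 - 4*z^2 + 2
use: tr(a b a b a b a b^-1) = tr(a b a b a b a)*tr(b) - tr(a b a b a b a b)   [inverse elimination on b] = x*y*z^3 - y^2*z^2 - z^4 - 2*x*y*z + y^2 + 4*z^2 - 2
use: tr(a b a b a b^-2 a b) = tr(a b a b a b a b^-1)*tr(b) - tr(a b a b a b a)   [inverse elimination on b] = x*y^2*z^3 - y^3*z^2 - y*z^4 - 2*x*y^2*z - x*z^3 + y^3 + 5*y*z^2 + 2*x*z - 3*y
tr(b^-2 a b^-1 a b a b a) = tr(a b a b a b^-2 a)*tr(b) - tr(a b a b a b^-2 a b)   [inverse elimination on b] = x^2*y^3*z^2 - x*y^4*z - 2*x*y^2*z^3 - x^2*y^3 - x^2*y*z^2 + y^3*z^2 + y*z^4 + 5*x*y^2*z + x*z^3 + x^2*y - 4*y*z^2 - 2*x*z + y
tr(a^-1 b^-2 a b^-1 a b a b) = tr(b^-2 a b^-1 a b a b)*tr(a) - tr(b^-2 a b^-1 a b a b a)   [inverse elimination on a] = -x^2*y^3*z^2 + x^3*y^2*z + x*y^4*z + 2*x*y^2*z^3 - x^2*y*z^2 - y^3*z^2 - y*z^4 - 4*x*y^2*z + x^2*y + 4*y*z^2 - x*z - y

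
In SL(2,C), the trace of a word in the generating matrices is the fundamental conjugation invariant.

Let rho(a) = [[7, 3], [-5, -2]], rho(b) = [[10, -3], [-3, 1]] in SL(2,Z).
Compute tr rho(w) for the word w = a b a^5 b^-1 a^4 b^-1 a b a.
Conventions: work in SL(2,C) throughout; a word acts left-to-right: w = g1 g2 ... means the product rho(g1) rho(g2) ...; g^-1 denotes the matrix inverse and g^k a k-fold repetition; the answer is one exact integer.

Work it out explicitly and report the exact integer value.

rho(a) = [[7, 3], [-5, -2]]
... * rho(b) = [[10, -3], [-3, 1]]  ->  [[61, -18], [-44, 13]]
... * rho(a) = [[7, 3], [-5, -2]]  ->  [[517, 219], [-373, -158]]
... * rho(a) = [[7, 3], [-5, -2]]  ->  [[2524, 1113], [-1821, -803]]
... * rho(a) = [[7, 3], [-5, -2]]  ->  [[12103, 5346], [-8732, -3857]]
... * rho(a) = [[7, 3], [-5, -2]]  ->  [[57991, 25617], [-41839, -18482]]
... * rho(a) = [[7, 3], [-5, -2]]  ->  [[277852, 122739], [-200463, -88553]]
... * rho(b^-1) = [[1, 3], [3, 10]]  ->  [[646069, 2060946], [-466122, -1486919]]
... * rho(a) = [[7, 3], [-5, -2]]  ->  [[-5782247, -2183685], [4171741, 1575472]]
... * rho(a) = [[7, 3], [-5, -2]]  ->  [[-29557304, -12979371], [21324827, 9364279]]
... * rho(a) = [[7, 3], [-5, -2]]  ->  [[-142004273, -62713170], [102452394, 45245923]]
... * rho(a) = [[7, 3], [-5, -2]]  ->  [[-680464061, -300586479], [490937143, 216865336]]
... * rho(b^-1) = [[1, 3], [3, 10]]  ->  [[-1582223498, -5047256973], [1141533151, 3641464789]]
... * rho(a) = [[7, 3], [-5, -2]]  ->  [[14160720379, 5347843452], [-10216591888, -3858330125]]
... * rho(b) = [[10, -3], [-3, 1]]  ->  [[125563673434, -37134317685], [-90590928505, 26791445539]]
... * rho(a) = [[7, 3], [-5, -2]]  ->  [[1064617302463, 450959655672], [-768093727230, -325355676593]]
tr = 1064617302463 + -325355676593 = 739261625870

739261625870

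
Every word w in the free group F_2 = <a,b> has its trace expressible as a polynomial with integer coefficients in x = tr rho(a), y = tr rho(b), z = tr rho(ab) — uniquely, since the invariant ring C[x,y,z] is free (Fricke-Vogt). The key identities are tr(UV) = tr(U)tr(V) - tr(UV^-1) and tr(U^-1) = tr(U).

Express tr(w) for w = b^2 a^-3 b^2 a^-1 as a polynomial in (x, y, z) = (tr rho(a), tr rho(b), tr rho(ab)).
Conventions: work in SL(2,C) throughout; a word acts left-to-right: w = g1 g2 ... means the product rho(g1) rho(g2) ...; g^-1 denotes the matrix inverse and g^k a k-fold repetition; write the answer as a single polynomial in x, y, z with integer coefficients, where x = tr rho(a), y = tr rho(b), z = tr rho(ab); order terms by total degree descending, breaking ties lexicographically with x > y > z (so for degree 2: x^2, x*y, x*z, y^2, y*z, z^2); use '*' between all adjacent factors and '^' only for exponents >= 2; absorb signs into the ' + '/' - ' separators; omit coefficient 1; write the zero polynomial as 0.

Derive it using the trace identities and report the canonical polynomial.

trace(b^2) = trace(b)*trace(b) - trace(1)   [square of b] = y^2 - 2
reduce: trace(b^3) = trace(b)*trace(b^2) - trace(b)   [square of b] = y^3 - 3*y
reduce: trace(b^4) = trace(b)*trace(b^3) - trace(b^2)   [square of b] = y^4 - 4*y^2 + 2
trace(a b^2) = trace(b)*trace(a b) - trace(a)   [square of b] = y*z - x
reduce: trace(a b^3) = trace(b)*trace(a b^2) - trace(a b)   [square of b] = y^2*z - x*y - z
so trace(b^4 a) = trace(b)*trace(a b^3) - trace(a b^2)   [square of b] = y^3*z - x*y^2 - 2*y*z + x
trace(b^2 a^-1 b^2) = trace(b^4)*trace(a) - trace(b^4 a)   [inverse elimination on a] = x*y^4 - y^3*z - 3*x*y^2 + 2*y*z + x
so trace(a b a b) = trace(b a)*trace(b a) - trace(1)   [split at a repeated b] = z^2 - 2
reduce: trace(a b a) = trace(a)*trace(b a) - trace(b)   [square of a] = x*z - y
trace(a b^2 a b) = trace(b)*trace(a b a b) - trace(a b a)   [square of b] = y*z^2 - x*z - y
reduce: trace(a b^2 a) = trace(a)*trace(b^2 a) - trace(b^2)   [square of a] = x*y*z - x^2 - y^2 + 2
trace(b^2 a b^2 a) = trace(b)*trace(a b^2 a b) - trace(a b^2 a)   [square of b] = y^2*z^2 - 2*x*y*z + x^2 - 2
so trace(b^2 a^-1 b^2 a) = trace(b^2 a b^2)*trace(a) - trace(b^2 a b^2 a)   [inverse elimination on a] = x*y^3*z - x^2*y^2 - y^2*z^2 + 2
trace(b^2 a^-1 b^2 a^-1) = trace(b^2 a^-1 b^2)*trace(a) - trace(b^2 a^-1 b^2 a)   [inverse elimination on a] = x^2*y^4 - 2*x*y^3*z - 2*x^2*y^2 + y^2*z^2 + 2*x*y*z + x^2 - 2
so trace(a^-2 b^2 a^-1 b^2) = trace(b^2 a^-1 b^2 a^-1)*trace(a) - trace(b^2 a^-1 b^2)   [inverse elimination on a] = x^3*y^4 - 2*x^2*y^3*z - 2*x^3*y^2 - x*y^4 + x*y^2*z^2 + 2*x^2*y*z + y^3*z + x^3 + 3*x*y^2 - 2*y*z - 3*x
trace(b^2 a^-3 b^2 a^-1) = trace(a^-2 b^2 a^-1 b^2)*trace(a) - trace(a^-2 b^2 a^-1 b^2 a)   [inverse elimination on a] = x^4*y^4 - 2*x^3*y^3*z - 2*x^4*y^2 - 2*x^2*y^4 + x^2*y^2*z^2 + 2*x^3*y*z + 3*x*y^3*z + x^4 + 5*x^2*y^2 - y^2*z^2 - 4*x*y*z - 4*x^2 + 2

x^4*y^4 - 2*x^3*y^3*z - 2*x^4*y^2 - 2*x^2*y^4 + x^2*y^2*z^2 + 2*x^3*y*z + 3*x*y^3*z + x^4 + 5*x^2*y^2 - y^2*z^2 - 4*x*y*z - 4*x^2 + 2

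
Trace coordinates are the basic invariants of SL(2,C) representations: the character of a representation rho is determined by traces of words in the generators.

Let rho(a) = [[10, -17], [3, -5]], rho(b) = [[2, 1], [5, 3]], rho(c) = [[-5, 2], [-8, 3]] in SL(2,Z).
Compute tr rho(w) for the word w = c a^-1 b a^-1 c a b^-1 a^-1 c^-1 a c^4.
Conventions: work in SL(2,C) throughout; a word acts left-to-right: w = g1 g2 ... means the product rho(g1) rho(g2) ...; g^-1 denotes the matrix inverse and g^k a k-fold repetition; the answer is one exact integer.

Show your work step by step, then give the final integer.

rho(c) = [[-5, 2], [-8, 3]]
... * rho(a^-1) = [[-5, 17], [-3, 10]]  ->  [[19, -65], [31, -106]]
... * rho(b) = [[2, 1], [5, 3]]  ->  [[-287, -176], [-468, -287]]
... * rho(a^-1) = [[-5, 17], [-3, 10]]  ->  [[1963, -6639], [3201, -10826]]
... * rho(c) = [[-5, 2], [-8, 3]]  ->  [[43297, -15991], [70603, -26076]]
... * rho(a) = [[10, -17], [3, -5]]  ->  [[384997, -656094], [627802, -1069871]]
... * rho(b^-1) = [[3, -1], [-5, 2]]  ->  [[4435461, -1697185], [7232761, -2767544]]
... * rho(a^-1) = [[-5, 17], [-3, 10]]  ->  [[-17085750, 58430987], [-27861173, 95281497]]
... * rho(c^-1) = [[3, -2], [8, -5]]  ->  [[416190646, -257983435], [678668457, -420685139]]
... * rho(a) = [[10, -17], [3, -5]]  ->  [[3387956155, -5785323807], [5524629153, -9433938074]]
... * rho(c) = [[-5, 2], [-8, 3]]  ->  [[29342809681, -10580059111], [47848358827, -17252555916]]
... * rho(c) = [[-5, 2], [-8, 3]]  ->  [[-62073575517, 26945442029], [-101221346807, 43939049906]]
... * rho(c) = [[-5, 2], [-8, 3]]  ->  [[94804341353, -43310824947], [154594334787, -70625543896]]
... * rho(c) = [[-5, 2], [-8, 3]]  ->  [[-127535107189, 59676207865], [-207967322767, 97312037886]]
tr = -127535107189 + 97312037886 = -30223069303

-30223069303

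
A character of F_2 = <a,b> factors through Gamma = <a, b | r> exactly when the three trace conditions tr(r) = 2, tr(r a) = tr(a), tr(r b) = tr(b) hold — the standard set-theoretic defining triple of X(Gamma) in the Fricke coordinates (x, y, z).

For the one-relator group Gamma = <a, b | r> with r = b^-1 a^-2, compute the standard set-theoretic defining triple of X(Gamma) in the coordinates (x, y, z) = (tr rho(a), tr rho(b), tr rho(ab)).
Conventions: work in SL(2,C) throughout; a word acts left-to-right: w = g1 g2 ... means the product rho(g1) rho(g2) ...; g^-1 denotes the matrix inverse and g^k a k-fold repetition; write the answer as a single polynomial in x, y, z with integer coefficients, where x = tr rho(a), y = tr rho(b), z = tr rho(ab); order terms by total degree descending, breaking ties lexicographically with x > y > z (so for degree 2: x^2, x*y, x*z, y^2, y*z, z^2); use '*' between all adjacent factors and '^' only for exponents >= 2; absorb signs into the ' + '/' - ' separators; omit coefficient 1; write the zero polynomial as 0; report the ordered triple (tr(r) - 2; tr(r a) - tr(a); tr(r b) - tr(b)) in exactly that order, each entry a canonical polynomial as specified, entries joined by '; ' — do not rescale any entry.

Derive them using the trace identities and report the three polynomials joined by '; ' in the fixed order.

tr(a^-1) = tr(a) = x
reduce: tr(a^-1 b) = tr(b) tr(a) - tr(b a)   [inverse elimination on a] = x*y - z
tr(a^-1 b^-1) = tr(a^-1) tr(b) - tr(a^-1 b)   [inverse elimination on b] = z
so tr(b^-1 a^-2) = tr(a^-1 b^-1) tr(a) - tr(a^-1 b^-1 a)   [inverse elimination on a] = x*z - y
tr(a^-2) = tr(a^-1) tr(a) - tr(1)  (eliminate a^-1) = x^2 - 2
assemble the triple (tr(r) - 2; tr(r a) - x; tr(r b) - y)

x*z - y - 2; -x + z; x^2 - y - 2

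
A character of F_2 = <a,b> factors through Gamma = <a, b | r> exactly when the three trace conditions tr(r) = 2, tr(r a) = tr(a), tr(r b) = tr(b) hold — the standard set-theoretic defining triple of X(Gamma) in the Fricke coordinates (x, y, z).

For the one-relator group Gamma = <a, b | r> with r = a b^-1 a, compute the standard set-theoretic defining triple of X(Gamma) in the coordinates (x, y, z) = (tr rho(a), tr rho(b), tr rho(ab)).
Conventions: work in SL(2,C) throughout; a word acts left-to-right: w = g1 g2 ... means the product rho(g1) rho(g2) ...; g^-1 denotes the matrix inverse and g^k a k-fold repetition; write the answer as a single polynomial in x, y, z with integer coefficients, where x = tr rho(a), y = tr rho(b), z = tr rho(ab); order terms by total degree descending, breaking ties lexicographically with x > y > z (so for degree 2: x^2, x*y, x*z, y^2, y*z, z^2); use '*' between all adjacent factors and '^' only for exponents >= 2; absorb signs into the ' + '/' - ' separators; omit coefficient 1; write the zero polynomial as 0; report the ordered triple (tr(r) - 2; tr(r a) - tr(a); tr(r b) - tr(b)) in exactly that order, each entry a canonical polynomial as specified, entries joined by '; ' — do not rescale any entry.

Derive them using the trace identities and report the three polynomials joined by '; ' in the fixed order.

trace(a^2) = trace(a) * trace(a) - trace(1) = x^2 - 2
and trace(a^2 b) = trace(a) * trace(b a) - trace(b) = x*z - y
next, trace(a b^-1 a) = trace(a^2) * trace(b) - trace(a^2 b) = x^2*y - x*z - y
next, trace(a^3) = trace(a) * trace(a^2) - trace(a)  (reduce the a square) = x^3 - 3*x
next, trace(a^3 b) = trace(a) * trace(b a^2) - trace(b a)  (reduce the a square) = x^2*z - x*y - z
and trace(a b^-1 a^2) = trace(a^3) * trace(b) - trace(a^3 b)  (eliminate b^-1) = x^3*y - x^2*z - 2*x*y + z
trace(a b a b) = trace(b a) * trace(b a) - trace(1)  (split on b) = z^2 - 2
next, trace(a b^-1 a b) = trace(a b a) * trace(b) - trace(a b a b)  (eliminate b^-1) = x*y*z - y^2 - z^2 + 2
assemble the triple (trace(r) - 2; trace(r a) - x; trace(r b) - y)

x^2*y - x*z - y - 2; x^3*y - x^2*z - 2*x*y - x + z; x*y*z - y^2 - z^2 - y + 2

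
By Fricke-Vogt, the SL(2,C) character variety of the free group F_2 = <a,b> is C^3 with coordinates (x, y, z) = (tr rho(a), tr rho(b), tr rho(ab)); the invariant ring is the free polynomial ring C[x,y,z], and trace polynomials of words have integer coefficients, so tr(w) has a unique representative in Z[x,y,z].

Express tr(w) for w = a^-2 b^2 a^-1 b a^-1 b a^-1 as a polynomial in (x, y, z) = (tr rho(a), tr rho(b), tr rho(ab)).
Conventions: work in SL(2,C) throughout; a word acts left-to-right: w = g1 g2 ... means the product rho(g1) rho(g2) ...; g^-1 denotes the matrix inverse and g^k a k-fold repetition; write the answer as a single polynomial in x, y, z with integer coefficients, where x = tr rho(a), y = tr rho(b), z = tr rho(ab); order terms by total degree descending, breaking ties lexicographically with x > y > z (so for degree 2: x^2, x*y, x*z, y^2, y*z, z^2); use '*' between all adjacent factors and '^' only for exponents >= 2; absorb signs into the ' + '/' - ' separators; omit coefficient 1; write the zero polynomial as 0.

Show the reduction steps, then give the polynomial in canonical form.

x^5*y^4 - 3*x^4*y^3*z - x^5*y^2 - 2*x^3*y^4 + 3*x^3*y^2*z^2 + 2*x^4*y*z + 5*x^2*y^3*z - x^2*y*z^3 + x^3*y^2 - x^3*z^2 - 4*x*y^2*z^2 - 3*x^2*y*z + y*z^3 + x^3 + 3*x*y^2 + 2*x*z^2 - 2*y*z - 3*x

reduce: trace(b^2) = trace(b)*trace(b) - trace(1) = y^2 - 2
so trace(b^3) = trace(b)*trace(b^2) - trace(b) = y^3 - 3*y
trace(b^4) = trace(b)*trace(b^3) - trace(b^2) = y^4 - 4*y^2 + 2
trace(a b^2) = trace(b)*trace(a b) - trace(a) = y*z - x
trace(a b^3) = trace(b)*trace(a b^2) - trace(a b) = y^2*z - x*y - z
reduce: trace(b^4 a) = trace(b)*trace(a b^3) - trace(a b^2) = y^3*z - x*y^2 - 2*y*z + x
trace(b^3 a^-1 b) = trace(b^4)*trace(a) - trace(b^4 a) = x*y^4 - y^3*z - 3*x*y^2 + 2*y*z + x
so trace(a b a b) = trace(b a)*trace(b a) - trace(1) = z^2 - 2
trace(a b a) = trace(a)*trace(b a) - trace(b) = x*z - y
trace(b a b a b) = trace(b)*trace(a b a b) - trace(a b a) = y*z^2 - x*z - y
trace(b a b^3 a) = trace(b)*trace(b a b a b) - trace(b a b a) = y^2*z^2 - x*y*z - y^2 - z^2 + 2
reduce: trace(b^3 a^-1 b a) = trace(b a b^3)*trace(a) - trace(b a b^3 a) = x*y^3*z - x^2*y^2 - y^2*z^2 - x*y*z + x^2 + y^2 + z^2 - 2
reduce: trace(b^2 a^-1 b a^-1 b) = trace(b^3 a^-1 b)*trace(a) - trace(b^3 a^-1 b a) = x^2*y^4 - 2*x*y^3*z - 2*x^2*y^2 + y^2*z^2 + 3*x*y*z - y^2 - z^2 + 2
reduce: trace(a b^2 a) = trace(a)*trace(b^2 a) - trace(b^2) = x*y*z - x^2 - y^2 + 2
trace(b a b^2 a b) = trace(b)*trace(a b^2 a b) - trace(a b^2 a) = y^2*z^2 - 2*x*y*z + x^2 - 2
trace(a b a b a b) = trace(a b)*trace(a b a b) - trace(a^-1 b^-1) = z^3 - 3*z
reduce: trace(a b a b a) = trace(a)*trace(b a b a) - trace(b a b) = x*z^2 - y*z - x
so trace(b a b^2 a b a) = trace(b)*trace(a b a b a b) - trace(a b a b a) = y*z^3 - x*z^2 - 2*y*z + x
so trace(b a^-1 b a b^2 a) = trace(b a b^2 a b)*trace(a) - trace(b a b^2 a b a) = x*y^2*z^2 - 2*x^2*y*z - y*z^3 + x^3 + x*z^2 + 2*y*z - 3*x
trace(b^2 a^-1 b a^-1 b a) = trace(b a^-1 b a b^2)*trace(a) - trace(b a^-1 b a b^2 a) = x^2*y^3*z - x^3*y^2 - 2*x*y^2*z^2 + x^2*y*z + y*z^3 + x*y^2 - 2*y*z + x
reduce: trace(a^-1 b^2 a^-1 b a^-1 b) = trace(b^2 a^-1 b a^-1 b)*trace(a) - trace(b^2 a^-1 b a^-1 b a) = x^3*y^4 - 3*x^2*y^3*z - x^3*y^2 + 3*x*y^2*z^2 + 2*x^2*y*z - y*z^3 - 2*x*y^2 - x*z^2 + 2*y*z + x
trace(b^2 a^-1 b a^-1 b a^-2) = trace(a^-1 b^2 a^-1 b a^-1 b)*trace(a) - trace(a^-1 b^2 a^-1 b a^-1 b a) = x^4*y^4 - 3*x^3*y^3*z - x^4*y^2 - x^2*y^4 + 3*x^2*y^2*z^2 + 2*x^3*y*z + 2*x*y^3*z - x*y*z^3 - x^2*z^2 - y^2*z^2 - x*y*z + x^2 + y^2 + z^2 - 2
trace(a^-2 b^2 a^-1 b a^-1 b a^-1) = trace(b^2 a^-1 b a^-1 b a^-2)*trace(a) - trace(b^2 a^-1 b a^-1 b a^-1) = x^5*y^4 - 3*x^4*y^3*z - x^5*y^2 - 2*x^3*y^4 + 3*x^3*y^2*z^2 + 2*x^4*y*z + 5*x^2*y^3*z - x^2*y*z^3 + x^3*y^2 - x^3*z^2 - 4*x*y^2*z^2 - 3*x^2*y*z + y*z^3 + x^3 + 3*x*y^2 + 2*x*z^2 - 2*y*z - 3*x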